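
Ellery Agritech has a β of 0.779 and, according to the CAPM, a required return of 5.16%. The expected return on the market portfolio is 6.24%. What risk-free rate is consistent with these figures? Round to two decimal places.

E(R) = R_f + β(E(R_m) − R_f) = R_f(1 − β) + β·E(R_m)
5.16% = R_f × (1 − 0.779) + 0.779 × 6.24%
5.16% = R_f × 0.221 + 4.86096%
R_f = (5.16% − 4.86096%) / 0.221 = 1.35%

1.35%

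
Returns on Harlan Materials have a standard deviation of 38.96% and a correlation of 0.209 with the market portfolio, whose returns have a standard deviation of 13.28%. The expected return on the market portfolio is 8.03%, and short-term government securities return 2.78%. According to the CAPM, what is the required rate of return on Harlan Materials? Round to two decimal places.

β = ρ × σ_i / σ_m = 0.209 × 38.96% / 13.28% = 0.6132
MRP = 8.03% − 2.78% = 5.25%
E(R) = 2.78% + 0.6132 × 5.25% = 6.00%

6.00%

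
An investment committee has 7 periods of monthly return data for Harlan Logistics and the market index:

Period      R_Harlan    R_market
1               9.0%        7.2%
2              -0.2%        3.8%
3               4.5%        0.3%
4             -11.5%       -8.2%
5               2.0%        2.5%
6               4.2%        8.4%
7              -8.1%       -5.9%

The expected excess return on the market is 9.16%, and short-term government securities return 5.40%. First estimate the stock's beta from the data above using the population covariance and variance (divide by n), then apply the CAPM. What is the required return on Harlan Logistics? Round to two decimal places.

Mean R_i = (9.0 − 0.2 + 4.5 − 11.5 + 2.0 + 4.2 − 8.1) / 7 = -0.0143%
Mean R_m = (7.2 + 3.8 + 0.3 − 8.2 + 2.5 + 8.4 − 5.9) / 7 = 1.1571%
Σ(R_i − R̄_i)(R_m − R̄_m) = 247.8757  ⇒  Cov = 247.8757 / 7 = 35.4108
Σ(R_m − R̄_m)² = 235.8571  ⇒  Var(R_m) = 235.8571 / 7 = 33.6939
β = Cov / Var(R_m) = 35.4108 / 33.6939 = 1.0510
E(R) = R_f + β × MRP = 5.40% + 1.0510 × 9.16% = 15.03%

15.03%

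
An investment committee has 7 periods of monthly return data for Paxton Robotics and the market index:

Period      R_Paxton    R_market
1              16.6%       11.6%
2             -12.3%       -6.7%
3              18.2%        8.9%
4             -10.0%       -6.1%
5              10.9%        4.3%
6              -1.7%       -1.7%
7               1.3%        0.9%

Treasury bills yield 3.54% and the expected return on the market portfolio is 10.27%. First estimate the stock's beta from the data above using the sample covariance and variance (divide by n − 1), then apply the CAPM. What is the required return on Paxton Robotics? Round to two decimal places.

Mean R_i = (16.6 − 12.3 + 18.2 − 10.0 + 10.9 − 1.7 + 1.3) / 7 = 3.2857%
Mean R_m = (11.6 − 6.7 + 8.9 − 6.1 + 4.3 − 1.7 + 0.9) / 7 = 1.6000%
Σ(R_i − R̄_i)(R_m − R̄_m) = 512.0800  ⇒  Cov = 512.0800 / 6 = 85.3467
Σ(R_m − R̄_m)² = 300.1400  ⇒  Var(R_m) = 300.1400 / 6 = 50.0233
β = Cov / Var(R_m) = 85.3467 / 50.0233 = 1.7061
MRP = 10.27% − 3.54% = 6.73%
E(R) = R_f + β × MRP = 3.54% + 1.7061 × 6.73% = 15.02%

15.02%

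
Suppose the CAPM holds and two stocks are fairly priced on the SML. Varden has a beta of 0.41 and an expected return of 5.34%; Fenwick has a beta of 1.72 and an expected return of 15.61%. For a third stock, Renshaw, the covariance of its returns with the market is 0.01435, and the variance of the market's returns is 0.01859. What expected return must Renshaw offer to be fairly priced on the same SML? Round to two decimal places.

8.18%

MRP = (15.61% − 5.34%) / (1.72 − 0.41) = 7.8397%
R_f = 5.34% − 0.41 × 7.8397% = 2.1257%
β_Renshaw = Cov / Var(R_m) = 0.01435 / 0.01859 = 0.7719
E(R_Renshaw) = R_f + β × MRP = 2.1257% + 0.7719 × 7.8397% = 8.18%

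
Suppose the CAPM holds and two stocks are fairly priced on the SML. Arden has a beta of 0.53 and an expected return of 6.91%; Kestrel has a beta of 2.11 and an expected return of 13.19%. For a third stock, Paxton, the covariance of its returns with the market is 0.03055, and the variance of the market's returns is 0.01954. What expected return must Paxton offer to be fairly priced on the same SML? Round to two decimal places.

MRP = (13.19% − 6.91%) / (2.11 − 0.53) = 3.9747%
R_f = 6.91% − 0.53 × 3.9747% = 4.8034%
β_Paxton = Cov / Var(R_m) = 0.03055 / 0.01954 = 1.5635
E(R_Paxton) = R_f + β × MRP = 4.8034% + 1.5635 × 3.9747% = 11.02%

11.02%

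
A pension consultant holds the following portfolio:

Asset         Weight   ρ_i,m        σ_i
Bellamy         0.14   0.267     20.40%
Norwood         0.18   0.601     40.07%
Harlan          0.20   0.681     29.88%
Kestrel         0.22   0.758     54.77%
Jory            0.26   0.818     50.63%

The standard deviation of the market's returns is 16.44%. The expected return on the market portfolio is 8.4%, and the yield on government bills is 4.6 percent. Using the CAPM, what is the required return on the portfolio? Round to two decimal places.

β_Bellamy = 0.267 × 20.40% / 16.44% = 0.3313
β_Norwood = 0.601 × 40.07% / 16.44% = 1.4648
β_Harlan = 0.681 × 29.88% / 16.44% = 1.2377
β_Kestrel = 0.758 × 54.77% / 16.44% = 2.5253
β_Jory = 0.818 × 50.63% / 16.44% = 2.5192
β_P = Σ w_i β_i = 0.14×0.3313 + 0.18×1.4648 + 0.20×1.2377 + 0.22×2.5253 + 0.26×2.5192 = 1.7681
MRP = 8.4% − 4.6% = 3.80%
E(R_P) = R_f + β_P × MRP = 4.6% + 1.7681 × 3.8% = 11.32%

11.32%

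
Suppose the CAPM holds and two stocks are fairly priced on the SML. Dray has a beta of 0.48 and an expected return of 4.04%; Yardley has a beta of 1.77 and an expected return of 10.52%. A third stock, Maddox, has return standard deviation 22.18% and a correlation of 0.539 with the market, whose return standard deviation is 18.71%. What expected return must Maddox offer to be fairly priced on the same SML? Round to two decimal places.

4.84%

MRP = (10.52% − 4.04%) / (1.77 − 0.48) = 5.0233%
R_f = 4.04% − 0.48 × 5.0233% = 1.6288%
β_Maddox = ρ·σ_i/σ_m = 0.539 × 22.18 / 18.71 = 0.6390
E(R_Maddox) = R_f + β × MRP = 1.6288% + 0.6390 × 5.0233% = 4.84%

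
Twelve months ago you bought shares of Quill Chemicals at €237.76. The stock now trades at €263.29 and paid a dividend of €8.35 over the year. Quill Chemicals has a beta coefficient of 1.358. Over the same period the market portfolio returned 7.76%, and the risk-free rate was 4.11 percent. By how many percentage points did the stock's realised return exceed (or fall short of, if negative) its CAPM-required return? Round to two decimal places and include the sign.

+5.18%

Realised HPR = (P1 + D1 − P0) / P0 = (263.29 + 8.35 − 237.76) / 237.76 = 33.88 / 237.76 = 14.2497%
MRP = 7.76% − 4.11% = 3.65%
CAPM required = R_f + β·MRP = 4.11% + 1.358 × 3.65% = 9.06670%
α = realised − required = 14.2497% − 9.06670% = +5.18%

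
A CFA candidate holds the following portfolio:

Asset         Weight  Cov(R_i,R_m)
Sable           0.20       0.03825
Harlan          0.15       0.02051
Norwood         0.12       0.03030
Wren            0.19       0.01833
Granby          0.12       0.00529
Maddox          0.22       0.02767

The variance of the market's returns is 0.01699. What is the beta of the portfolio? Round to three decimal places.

β_Sable = 0.03825 / 0.01699 = 2.2513
β_Harlan = 0.02051 / 0.01699 = 1.2072
β_Norwood = 0.03030 / 0.01699 = 1.7834
β_Wren = 0.01833 / 0.01699 = 1.0789
β_Granby = 0.00529 / 0.01699 = 0.3114
β_Maddox = 0.02767 / 0.01699 = 1.6286
β_P = Σ w_i β_i = 0.20×2.2513 + 0.15×1.2072 + 0.12×1.7834 + 0.19×1.0789 + 0.12×0.3114 + 0.22×1.6286 = 1.4460

1.446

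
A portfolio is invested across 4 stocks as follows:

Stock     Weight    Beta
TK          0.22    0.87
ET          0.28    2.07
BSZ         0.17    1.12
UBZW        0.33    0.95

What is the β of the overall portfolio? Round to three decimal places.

β_P = Σ w_i β_i = 0.22×0.87 + 0.28×2.07 + 0.17×1.12 + 0.33×0.95 = 1.2749

1.275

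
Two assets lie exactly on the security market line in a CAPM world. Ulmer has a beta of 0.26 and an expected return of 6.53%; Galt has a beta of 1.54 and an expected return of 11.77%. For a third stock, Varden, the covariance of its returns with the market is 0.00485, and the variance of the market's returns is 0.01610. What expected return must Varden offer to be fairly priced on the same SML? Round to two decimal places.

6.70%

MRP = (11.77% − 6.53%) / (1.54 − 0.26) = 4.0938%
R_f = 6.53% − 0.26 × 4.0938% = 5.4656%
β_Varden = Cov / Var(R_m) = 0.00485 / 0.01610 = 0.3012
E(R_Varden) = R_f + β × MRP = 5.4656% + 0.3012 × 4.0938% = 6.70%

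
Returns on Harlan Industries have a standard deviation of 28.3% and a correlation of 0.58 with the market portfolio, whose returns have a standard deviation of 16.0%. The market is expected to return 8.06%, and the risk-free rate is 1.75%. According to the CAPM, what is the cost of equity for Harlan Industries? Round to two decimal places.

8.22%

β = ρ × σ_i / σ_m = 0.58 × 28.3% / 16.0% = 1.0259
MRP = 8.06% − 1.75% = 6.31%
E(R) = 1.75% + 1.0259 × 6.31% = 8.22%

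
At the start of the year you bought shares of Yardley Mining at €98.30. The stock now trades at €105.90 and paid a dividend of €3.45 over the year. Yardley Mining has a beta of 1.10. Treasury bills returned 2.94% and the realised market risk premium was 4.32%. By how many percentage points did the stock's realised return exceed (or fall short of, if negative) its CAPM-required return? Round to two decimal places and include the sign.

Realised HPR = (P1 + D1 − P0) / P0 = (105.90 + 3.45 − 98.30) / 98.30 = 11.05 / 98.30 = 11.2411%
CAPM required = R_f + β·MRP = 2.94% + 1.10 × 4.32% = 7.6920%
α = realised − required = 11.2411% − 7.6920% = +3.55%

+3.55%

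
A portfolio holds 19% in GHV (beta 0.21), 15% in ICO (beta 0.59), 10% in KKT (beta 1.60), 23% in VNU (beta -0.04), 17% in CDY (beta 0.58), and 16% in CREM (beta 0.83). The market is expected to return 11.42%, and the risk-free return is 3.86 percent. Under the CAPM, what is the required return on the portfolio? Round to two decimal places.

7.72%

β_P = Σ w_i β_i = 0.19×0.21 + 0.15×0.59 + 0.10×1.60 + 0.23×-0.04 + 0.17×0.58 + 0.16×0.83 = 0.5106
MRP = 11.42% − 3.86% = 7.56%
E(R_P) = R_f + β_P × MRP = 3.86% + 0.5106 × 7.56% = 7.72%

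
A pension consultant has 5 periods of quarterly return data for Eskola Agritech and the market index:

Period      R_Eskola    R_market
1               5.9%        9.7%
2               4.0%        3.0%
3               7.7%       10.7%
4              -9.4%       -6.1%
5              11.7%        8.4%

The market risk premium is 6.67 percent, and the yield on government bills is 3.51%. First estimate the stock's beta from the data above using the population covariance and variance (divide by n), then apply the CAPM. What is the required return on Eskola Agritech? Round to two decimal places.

Mean R_i = (5.9 + 4.0 + 7.7 − 9.4 + 11.7) / 5 = 3.9800%
Mean R_m = (9.7 + 3.0 + 10.7 − 6.1 + 8.4) / 5 = 5.1400%
Σ(R_i − R̄_i)(R_m − R̄_m) = 204.9540  ⇒  Cov = 204.9540 / 5 = 40.9908
Σ(R_m − R̄_m)² = 193.2520  ⇒  Var(R_m) = 193.2520 / 5 = 38.6504
β = Cov / Var(R_m) = 40.9908 / 38.6504 = 1.0606
E(R) = R_f + β × MRP = 3.51% + 1.0606 × 6.67% = 10.58%

10.58%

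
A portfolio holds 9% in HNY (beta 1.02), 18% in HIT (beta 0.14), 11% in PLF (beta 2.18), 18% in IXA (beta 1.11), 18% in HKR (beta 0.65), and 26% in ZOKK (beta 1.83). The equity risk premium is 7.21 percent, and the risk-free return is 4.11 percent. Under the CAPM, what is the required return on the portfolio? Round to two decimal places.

12.40%

β_P = Σ w_i β_i = 0.09×1.02 + 0.18×0.14 + 0.11×2.18 + 0.18×1.11 + 0.18×0.65 + 0.26×1.83 = 1.1494
E(R_P) = R_f + β_P × MRP = 4.11% + 1.1494 × 7.21% = 12.40%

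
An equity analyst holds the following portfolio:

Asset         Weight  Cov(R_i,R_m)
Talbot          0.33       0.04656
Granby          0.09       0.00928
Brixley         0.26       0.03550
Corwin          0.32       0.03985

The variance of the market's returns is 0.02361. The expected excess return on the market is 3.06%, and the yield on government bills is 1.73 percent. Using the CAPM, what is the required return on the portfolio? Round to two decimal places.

β_Talbot = 0.04656 / 0.02361 = 1.9720
β_Granby = 0.00928 / 0.02361 = 0.3931
β_Brixley = 0.03550 / 0.02361 = 1.5036
β_Corwin = 0.03985 / 0.02361 = 1.6878
β_P = Σ w_i β_i = 0.33×1.9720 + 0.09×0.3931 + 0.26×1.5036 + 0.32×1.6878 = 1.6172
E(R_P) = R_f + β_P × MRP = 1.73% + 1.6172 × 3.06% = 6.68%

6.68%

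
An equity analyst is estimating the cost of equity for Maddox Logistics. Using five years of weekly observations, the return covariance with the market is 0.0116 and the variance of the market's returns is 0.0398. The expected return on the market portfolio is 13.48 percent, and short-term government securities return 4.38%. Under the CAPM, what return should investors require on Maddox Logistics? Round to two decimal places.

β = Cov(R_i, R_m) / Var(R_m) = 0.0116 / 0.0398 = 0.2915
MRP = 13.48% − 4.38% = 9.10%
E(R) = R_f + β × MRP = 4.38% + 0.2915 × 9.10% = 7.03%

7.03%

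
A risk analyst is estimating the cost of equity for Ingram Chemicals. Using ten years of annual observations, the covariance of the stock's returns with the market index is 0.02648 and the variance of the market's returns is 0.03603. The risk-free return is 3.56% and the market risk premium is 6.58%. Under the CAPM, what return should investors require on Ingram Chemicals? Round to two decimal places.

8.40%

β = Cov(R_i, R_m) / Var(R_m) = 0.02648 / 0.03603 = 0.7349
E(R) = R_f + β × MRP = 3.56% + 0.7349 × 6.58% = 8.40%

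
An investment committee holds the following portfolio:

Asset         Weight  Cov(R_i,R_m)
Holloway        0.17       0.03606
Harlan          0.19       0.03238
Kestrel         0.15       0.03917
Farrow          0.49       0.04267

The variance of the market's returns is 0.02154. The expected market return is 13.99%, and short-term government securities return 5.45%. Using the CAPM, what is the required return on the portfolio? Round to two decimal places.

β_Holloway = 0.03606 / 0.02154 = 1.6741
β_Harlan = 0.03238 / 0.02154 = 1.5032
β_Kestrel = 0.03917 / 0.02154 = 1.8185
β_Farrow = 0.04267 / 0.02154 = 1.9810
β_P = Σ w_i β_i = 0.17×1.6741 + 0.19×1.5032 + 0.15×1.8185 + 0.49×1.9810 = 1.8137
MRP = 13.99% − 5.45% = 8.54%
E(R_P) = R_f + β_P × MRP = 5.45% + 1.8137 × 8.54% = 20.94%

20.94%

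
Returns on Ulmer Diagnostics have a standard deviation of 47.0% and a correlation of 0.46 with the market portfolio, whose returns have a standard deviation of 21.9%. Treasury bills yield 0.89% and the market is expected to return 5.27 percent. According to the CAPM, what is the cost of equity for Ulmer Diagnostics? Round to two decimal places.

5.21%

β = ρ × σ_i / σ_m = 0.46 × 47.0% / 21.9% = 0.9872
MRP = 5.27% − 0.89% = 4.38%
E(R) = 0.89% + 0.9872 × 4.38% = 5.21%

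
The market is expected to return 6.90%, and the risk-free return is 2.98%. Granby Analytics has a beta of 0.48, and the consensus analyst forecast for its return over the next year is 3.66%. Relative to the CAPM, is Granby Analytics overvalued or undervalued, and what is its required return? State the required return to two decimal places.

MRP = 6.90% − 2.98% = 3.92%
Required return = R_f + β·MRP = 2.98% + 0.48 × 3.92% = 4.86%
Forecast 3.66% < required 4.86% → the stock plots below the SML → overvalued.

Overvalued; required return 4.86%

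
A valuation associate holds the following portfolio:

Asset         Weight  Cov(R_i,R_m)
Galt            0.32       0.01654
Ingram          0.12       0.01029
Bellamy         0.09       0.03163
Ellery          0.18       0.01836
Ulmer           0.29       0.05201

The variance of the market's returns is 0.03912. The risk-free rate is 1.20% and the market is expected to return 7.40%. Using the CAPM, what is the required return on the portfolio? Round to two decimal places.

5.60%

β_Galt = 0.01654 / 0.03912 = 0.4228
β_Ingram = 0.01029 / 0.03912 = 0.2630
β_Bellamy = 0.03163 / 0.03912 = 0.8085
β_Ellery = 0.01836 / 0.03912 = 0.4693
β_Ulmer = 0.05201 / 0.03912 = 1.3295
β_P = Σ w_i β_i = 0.32×0.4228 + 0.12×0.2630 + 0.09×0.8085 + 0.18×0.4693 + 0.29×1.3295 = 0.7097
MRP = 7.40% − 1.20% = 6.20%
E(R_P) = R_f + β_P × MRP = 1.20% + 0.7097 × 6.20% = 5.60%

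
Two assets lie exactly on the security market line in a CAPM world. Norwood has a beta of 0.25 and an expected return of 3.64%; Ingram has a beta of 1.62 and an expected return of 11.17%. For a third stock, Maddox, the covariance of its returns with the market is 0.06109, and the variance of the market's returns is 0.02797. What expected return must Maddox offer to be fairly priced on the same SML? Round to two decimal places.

14.27%

MRP = (11.17% − 3.64%) / (1.62 − 0.25) = 5.4964%
R_f = 3.64% − 0.25 × 5.4964% = 2.2659%
β_Maddox = Cov / Var(R_m) = 0.06109 / 0.02797 = 2.1841
E(R_Maddox) = R_f + β × MRP = 2.2659% + 2.1841 × 5.4964% = 14.27%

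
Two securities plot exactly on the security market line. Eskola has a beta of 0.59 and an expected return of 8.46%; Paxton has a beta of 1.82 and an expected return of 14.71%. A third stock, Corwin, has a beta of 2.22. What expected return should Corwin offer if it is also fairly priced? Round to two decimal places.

16.74%

MRP (SML slope) = (14.71% − 8.46%) / (1.82 − 0.59) = 6.25% / 1.23 = 5.0813%
R_f (intercept) = 8.46% − 0.59 × 5.0813% = 5.4620%
E(R_Corwin) = R_f + β × MRP = 5.4620% + 2.22 × 5.0813% = 16.74%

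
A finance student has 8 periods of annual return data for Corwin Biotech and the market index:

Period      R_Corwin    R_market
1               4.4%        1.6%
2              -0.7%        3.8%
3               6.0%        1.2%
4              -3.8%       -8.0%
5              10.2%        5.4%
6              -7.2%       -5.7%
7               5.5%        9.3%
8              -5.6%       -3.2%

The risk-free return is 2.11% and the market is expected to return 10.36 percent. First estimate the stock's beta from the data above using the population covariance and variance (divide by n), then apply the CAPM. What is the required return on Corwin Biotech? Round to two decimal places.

Mean R_i = (4.4 − 0.7 + 6.0 − 3.8 + 10.2 − 7.2 + 5.5 − 5.6) / 8 = 1.1000%
Mean R_m = (1.6 + 3.8 + 1.2 − 8.0 + 5.4 − 5.7 + 9.3 − 3.2) / 8 = 0.5500%
Σ(R_i − R̄_i)(R_m − R̄_m) = 202.3300  ⇒  Cov = 202.3300 / 8 = 25.2913
Σ(R_m − R̄_m)² = 238.4000  ⇒  Var(R_m) = 238.4000 / 8 = 29.8000
β = Cov / Var(R_m) = 25.2913 / 29.8000 = 0.8487
MRP = 10.36% − 2.11% = 8.25%
E(R) = R_f + β × MRP = 2.11% + 0.8487 × 8.25% = 9.11%

9.11%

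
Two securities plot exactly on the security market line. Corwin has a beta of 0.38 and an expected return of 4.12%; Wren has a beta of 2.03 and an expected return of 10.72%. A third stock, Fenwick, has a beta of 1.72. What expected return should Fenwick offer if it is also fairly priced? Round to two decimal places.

9.48%

MRP (SML slope) = (10.72% − 4.12%) / (2.03 − 0.38) = 6.60% / 1.65 = 4.0000%
R_f (intercept) = 4.12% − 0.38 × 4.0000% = 2.6000%
E(R_Fenwick) = R_f + β × MRP = 2.6000% + 1.72 × 4.0000% = 9.48%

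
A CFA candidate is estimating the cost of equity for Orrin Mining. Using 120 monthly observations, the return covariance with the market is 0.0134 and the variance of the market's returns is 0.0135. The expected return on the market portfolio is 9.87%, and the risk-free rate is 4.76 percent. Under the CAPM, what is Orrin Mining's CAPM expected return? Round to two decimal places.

9.83%

β = Cov(R_i, R_m) / Var(R_m) = 0.0134 / 0.0135 = 0.9926
MRP = 9.87% − 4.76% = 5.11%
E(R) = R_f + β × MRP = 4.76% + 0.9926 × 5.11% = 9.83%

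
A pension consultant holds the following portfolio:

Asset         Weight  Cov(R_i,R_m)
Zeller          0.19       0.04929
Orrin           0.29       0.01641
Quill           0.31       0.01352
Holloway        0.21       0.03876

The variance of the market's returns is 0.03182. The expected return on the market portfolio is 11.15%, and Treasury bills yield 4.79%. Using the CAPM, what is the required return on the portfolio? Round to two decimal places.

β_Zeller = 0.04929 / 0.03182 = 1.5490
β_Orrin = 0.01641 / 0.03182 = 0.5157
β_Quill = 0.01352 / 0.03182 = 0.4249
β_Holloway = 0.03876 / 0.03182 = 1.2181
β_P = Σ w_i β_i = 0.19×1.5490 + 0.29×0.5157 + 0.31×0.4249 + 0.21×1.2181 = 0.8314
MRP = 11.15% − 4.79% = 6.36%
E(R_P) = R_f + β_P × MRP = 4.79% + 0.8314 × 6.36% = 10.08%

10.08%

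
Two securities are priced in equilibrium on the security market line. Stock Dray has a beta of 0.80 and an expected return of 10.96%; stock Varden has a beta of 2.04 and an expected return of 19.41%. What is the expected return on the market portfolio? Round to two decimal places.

12.32%

Both satisfy E(R) = R_f + β·MRP, so the slope of the SML is
MRP = (19.41% − 10.96%) / (2.04 − 0.80) = 8.45% / 1.24 = 6.8145%
R_f = E(R_Dray) − β_Dray·MRP = 10.96% − 0.80 × 6.8145% = 5.5084%
E(R_m) = R_f + MRP = 5.5084% + 6.8145% = 12.32%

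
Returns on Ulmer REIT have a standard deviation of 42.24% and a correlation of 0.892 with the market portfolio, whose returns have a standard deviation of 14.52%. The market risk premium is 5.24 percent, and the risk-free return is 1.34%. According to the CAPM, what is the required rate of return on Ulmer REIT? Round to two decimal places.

14.94%

β = ρ × σ_i / σ_m = 0.892 × 42.24% / 14.52% = 2.5949
E(R) = 1.34% + 2.5949 × 5.24% = 14.94%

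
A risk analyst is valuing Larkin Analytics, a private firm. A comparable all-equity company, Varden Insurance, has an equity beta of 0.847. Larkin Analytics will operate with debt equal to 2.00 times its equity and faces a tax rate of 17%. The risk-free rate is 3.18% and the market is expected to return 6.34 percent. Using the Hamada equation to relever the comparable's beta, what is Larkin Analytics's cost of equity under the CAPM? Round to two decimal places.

β_L = β_U × [1 + (1 − t)(D/E)] = 0.847 × [1 + (1 − 0.17) × 2.00]
    = 0.847 × [1 + 0.83 × 2.00] = 0.847 × 2.6600 = 2.2530
MRP = 6.34% − 3.18% = 3.16%
E(R) = R_f + β_L × MRP = 3.18% + 2.2530 × 3.16% = 10.30%

10.30%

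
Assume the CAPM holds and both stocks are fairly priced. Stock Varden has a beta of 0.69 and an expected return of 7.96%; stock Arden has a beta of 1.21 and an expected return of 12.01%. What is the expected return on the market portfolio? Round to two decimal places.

Both satisfy E(R) = R_f + β·MRP, so the slope of the SML is
MRP = (12.01% − 7.96%) / (1.21 − 0.69) = 4.05% / 0.52 = 7.7885%
R_f = E(R_Varden) − β_Varden·MRP = 7.96% − 0.69 × 7.7885% = 2.5859%
E(R_m) = R_f + MRP = 2.5859% + 7.7885% = 10.37%

10.37%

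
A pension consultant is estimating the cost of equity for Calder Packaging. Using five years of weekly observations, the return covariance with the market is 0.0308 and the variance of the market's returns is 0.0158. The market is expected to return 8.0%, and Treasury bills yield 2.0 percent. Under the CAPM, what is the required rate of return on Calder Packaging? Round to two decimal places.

13.70%

β = Cov(R_i, R_m) / Var(R_m) = 0.0308 / 0.0158 = 1.9494
MRP = 8.0% − 2.0% = 6.00%
E(R) = R_f + β × MRP = 2.0% + 1.9494 × 6.0% = 13.70%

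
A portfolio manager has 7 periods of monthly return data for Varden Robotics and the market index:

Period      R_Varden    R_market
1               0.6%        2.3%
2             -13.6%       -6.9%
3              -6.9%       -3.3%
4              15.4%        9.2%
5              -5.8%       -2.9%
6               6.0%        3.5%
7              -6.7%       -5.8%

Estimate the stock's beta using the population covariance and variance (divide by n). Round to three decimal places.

1.647

Mean R_i = (0.6 − 13.6 − 6.9 + 15.4 − 5.8 + 6.0 − 6.7) / 7 = -1.5714%
Mean R_m = (2.3 − 6.9 − 3.3 + 9.2 − 2.9 + 3.5 − 5.8) / 7 = -0.5571%
Σ(R_i − R̄_i)(R_m − R̄_m) = 330.2214  ⇒  Cov = 330.2214 / 7 = 47.1745
Σ(R_m − R̄_m)² = 200.5571  ⇒  Var(R_m) = 200.5571 / 7 = 28.6510
β = Cov / Var(R_m) = 47.1745 / 28.6510 = 1.6465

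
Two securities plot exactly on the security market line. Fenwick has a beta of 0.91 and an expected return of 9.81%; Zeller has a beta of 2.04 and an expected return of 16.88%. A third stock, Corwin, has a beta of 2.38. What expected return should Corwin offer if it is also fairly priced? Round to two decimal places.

19.01%

MRP (SML slope) = (16.88% − 9.81%) / (2.04 − 0.91) = 7.07% / 1.13 = 6.2566%
R_f (intercept) = 9.81% − 0.91 × 6.2566% = 4.1165%
E(R_Corwin) = R_f + β × MRP = 4.1165% + 2.38 × 6.2566% = 19.01%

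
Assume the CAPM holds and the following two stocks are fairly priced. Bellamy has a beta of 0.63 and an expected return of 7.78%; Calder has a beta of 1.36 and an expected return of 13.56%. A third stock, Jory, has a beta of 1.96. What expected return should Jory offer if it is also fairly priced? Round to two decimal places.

MRP (SML slope) = (13.56% − 7.78%) / (1.36 − 0.63) = 5.78% / 0.73 = 7.9178%
R_f (intercept) = 7.78% − 0.63 × 7.9178% = 2.7918%
E(R_Jory) = R_f + β × MRP = 2.7918% + 1.96 × 7.9178% = 18.31%

18.31%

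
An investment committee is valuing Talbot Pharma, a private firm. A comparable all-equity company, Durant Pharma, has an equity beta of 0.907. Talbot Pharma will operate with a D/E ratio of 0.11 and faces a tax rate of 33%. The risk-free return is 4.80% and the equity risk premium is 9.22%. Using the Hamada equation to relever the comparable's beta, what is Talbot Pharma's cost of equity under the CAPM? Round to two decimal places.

β_L = β_U × [1 + (1 − t)(D/E)] = 0.907 × [1 + (1 − 0.33) × 0.11]
    = 0.907 × [1 + 0.67 × 0.11] = 0.907 × 1.0737 = 0.9738
E(R) = R_f + β_L × MRP = 4.80% + 0.9738 × 9.22% = 13.78%

13.78%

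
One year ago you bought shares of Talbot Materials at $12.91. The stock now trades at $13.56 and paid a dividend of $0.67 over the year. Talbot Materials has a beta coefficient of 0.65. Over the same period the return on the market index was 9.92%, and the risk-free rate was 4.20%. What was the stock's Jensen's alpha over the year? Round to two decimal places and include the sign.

+2.31%

Realised HPR = (P1 + D1 − P0) / P0 = (13.56 + 0.67 − 12.91) / 12.91 = 1.32 / 12.91 = 10.2246%
MRP = 9.92% − 4.20% = 5.72%
CAPM required = R_f + β·MRP = 4.20% + 0.65 × 5.72% = 7.9180%
α = realised − required = 10.2246% − 7.9180% = +2.31%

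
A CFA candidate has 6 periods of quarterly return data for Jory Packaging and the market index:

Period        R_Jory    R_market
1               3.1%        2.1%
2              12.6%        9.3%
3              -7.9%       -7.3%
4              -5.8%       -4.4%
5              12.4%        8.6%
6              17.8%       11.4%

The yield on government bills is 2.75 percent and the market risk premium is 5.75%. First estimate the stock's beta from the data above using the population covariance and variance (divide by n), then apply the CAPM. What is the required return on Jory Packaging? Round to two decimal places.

10.55%

Mean R_i = (3.1 + 12.6 − 7.9 − 5.8 + 12.4 + 17.8) / 6 = 5.3667%
Mean R_m = (2.1 + 9.3 − 7.3 − 4.4 + 8.6 + 11.4) / 6 = 3.2833%
Σ(R_i − R̄_i)(R_m − R̄_m) = 410.7167  ⇒  Cov = 410.7167 / 6 = 68.4528
Σ(R_m − R̄_m)² = 302.7883  ⇒  Var(R_m) = 302.7883 / 6 = 50.4647
β = Cov / Var(R_m) = 68.4528 / 50.4647 = 1.3564
E(R) = R_f + β × MRP = 2.75% + 1.3564 × 5.75% = 10.55%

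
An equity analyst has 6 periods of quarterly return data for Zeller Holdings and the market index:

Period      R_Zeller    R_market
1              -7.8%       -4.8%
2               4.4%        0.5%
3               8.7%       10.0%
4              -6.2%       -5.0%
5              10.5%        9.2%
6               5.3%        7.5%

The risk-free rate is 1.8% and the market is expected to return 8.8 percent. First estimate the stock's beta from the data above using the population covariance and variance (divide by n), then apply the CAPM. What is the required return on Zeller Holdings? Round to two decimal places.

9.15%

Mean R_i = (-7.8 + 4.4 + 8.7 − 6.2 + 10.5 + 5.3) / 6 = 2.4833%
Mean R_m = (-4.8 + 0.5 + 10.0 − 5.0 + 9.2 + 7.5) / 6 = 2.9000%
Σ(R_i − R̄_i)(R_m − R̄_m) = 250.7800  ⇒  Cov = 250.7800 / 6 = 41.7967
Σ(R_m − R̄_m)² = 238.7200  ⇒  Var(R_m) = 238.7200 / 6 = 39.7867
β = Cov / Var(R_m) = 41.7967 / 39.7867 = 1.0505
MRP = 8.8% − 1.8% = 7.00%
E(R) = R_f + β × MRP = 1.8% + 1.0505 × 7.0% = 9.15%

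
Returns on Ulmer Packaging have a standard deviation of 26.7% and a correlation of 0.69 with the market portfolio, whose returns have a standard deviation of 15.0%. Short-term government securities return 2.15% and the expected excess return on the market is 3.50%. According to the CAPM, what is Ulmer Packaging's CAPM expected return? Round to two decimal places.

6.45%

β = ρ × σ_i / σ_m = 0.69 × 26.7% / 15.0% = 1.2282
E(R) = 2.15% + 1.2282 × 3.50% = 6.45%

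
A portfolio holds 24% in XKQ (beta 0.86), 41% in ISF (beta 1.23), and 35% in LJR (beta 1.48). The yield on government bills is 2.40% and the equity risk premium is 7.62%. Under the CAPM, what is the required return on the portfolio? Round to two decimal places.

β_P = Σ w_i β_i = 0.24×0.86 + 0.41×1.23 + 0.35×1.48 = 1.2287
E(R_P) = R_f + β_P × MRP = 2.40% + 1.2287 × 7.62% = 11.76%

11.76%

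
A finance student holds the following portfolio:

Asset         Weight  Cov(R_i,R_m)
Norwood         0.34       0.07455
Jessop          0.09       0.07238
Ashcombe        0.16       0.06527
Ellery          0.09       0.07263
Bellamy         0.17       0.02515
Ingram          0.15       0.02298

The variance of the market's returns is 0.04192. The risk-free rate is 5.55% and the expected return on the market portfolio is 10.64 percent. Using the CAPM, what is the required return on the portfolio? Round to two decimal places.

β_Norwood = 0.07455 / 0.04192 = 1.7784
β_Jessop = 0.07238 / 0.04192 = 1.7266
β_Ashcombe = 0.06527 / 0.04192 = 1.5570
β_Ellery = 0.07263 / 0.04192 = 1.7326
β_Bellamy = 0.02515 / 0.04192 = 0.6000
β_Ingram = 0.02298 / 0.04192 = 0.5482
β_P = Σ w_i β_i = 0.34×1.7784 + 0.09×1.7266 + 0.16×1.5570 + 0.09×1.7326 + 0.17×0.6000 + 0.15×0.5482 = 1.3493
MRP = 10.64% − 5.55% = 5.09%
E(R_P) = R_f + β_P × MRP = 5.55% + 1.3493 × 5.09% = 12.42%

12.42%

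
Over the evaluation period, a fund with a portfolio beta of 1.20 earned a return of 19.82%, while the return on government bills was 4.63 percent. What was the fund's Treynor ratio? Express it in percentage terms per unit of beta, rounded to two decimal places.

12.66%

Treynor = (R_P − R_f) / β_P = (19.82% − 4.63%) / 1.2000 = 15.19% / 1.2000 = 12.66%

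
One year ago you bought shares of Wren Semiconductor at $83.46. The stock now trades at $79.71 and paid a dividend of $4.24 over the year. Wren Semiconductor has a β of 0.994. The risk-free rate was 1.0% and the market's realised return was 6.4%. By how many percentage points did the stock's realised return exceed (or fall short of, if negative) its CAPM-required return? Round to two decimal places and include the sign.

-5.78%

Realised HPR = (P1 + D1 − P0) / P0 = (79.71 + 4.24 − 83.46) / 83.46 = 0.49 / 83.46 = 0.5871%
MRP = 6.4% − 1.0% = 5.40%
CAPM required = R_f + β·MRP = 1.0% + 0.994 × 5.4% = 6.3676%
α = realised − required = 0.5871% − 6.3676% = -5.78%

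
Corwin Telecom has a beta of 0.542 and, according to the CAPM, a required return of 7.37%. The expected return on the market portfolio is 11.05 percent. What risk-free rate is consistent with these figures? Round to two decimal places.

3.02%

E(R) = R_f + β(E(R_m) − R_f) = R_f(1 − β) + β·E(R_m)
7.37% = R_f × (1 − 0.542) + 0.542 × 11.05%
7.37% = R_f × 0.458 + 5.98910%
R_f = (7.37% − 5.98910%) / 0.458 = 3.02%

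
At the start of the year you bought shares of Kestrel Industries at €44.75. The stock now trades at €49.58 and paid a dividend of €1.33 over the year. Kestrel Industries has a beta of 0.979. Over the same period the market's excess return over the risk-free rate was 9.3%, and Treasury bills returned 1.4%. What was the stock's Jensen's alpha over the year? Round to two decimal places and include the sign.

+3.26%

Realised HPR = (P1 + D1 − P0) / P0 = (49.58 + 1.33 − 44.75) / 44.75 = 6.16 / 44.75 = 13.7654%
CAPM required = R_f + β·MRP = 1.4% + 0.979 × 9.3% = 10.5047%
α = realised − required = 13.7654% − 10.5047% = +3.26%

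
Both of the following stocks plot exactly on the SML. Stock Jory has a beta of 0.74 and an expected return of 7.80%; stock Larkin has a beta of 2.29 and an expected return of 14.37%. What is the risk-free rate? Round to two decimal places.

Both satisfy E(R) = R_f + β·MRP, so the slope of the SML is
MRP = (14.37% − 7.80%) / (2.29 − 0.74) = 6.57% / 1.55 = 4.2387%
R_f = E(R_Jory) − β_Jory·MRP = 7.80% − 0.74 × 4.2387% = 4.6634%

4.66%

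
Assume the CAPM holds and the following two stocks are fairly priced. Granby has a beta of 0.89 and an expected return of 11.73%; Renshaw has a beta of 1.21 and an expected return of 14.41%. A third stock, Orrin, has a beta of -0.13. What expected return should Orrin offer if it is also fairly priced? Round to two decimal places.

MRP (SML slope) = (14.41% − 11.73%) / (1.21 − 0.89) = 2.68% / 0.32 = 8.3750%
R_f (intercept) = 11.73% − 0.89 × 8.3750% = 4.2763%
E(R_Orrin) = R_f + β × MRP = 4.2763% + -0.13 × 8.3750% = 3.19%

3.19%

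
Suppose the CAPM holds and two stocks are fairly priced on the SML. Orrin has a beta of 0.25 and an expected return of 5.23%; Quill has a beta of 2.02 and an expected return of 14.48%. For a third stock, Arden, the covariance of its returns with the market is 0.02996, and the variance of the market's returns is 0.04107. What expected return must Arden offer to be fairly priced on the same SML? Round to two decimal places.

7.74%

MRP = (14.48% − 5.23%) / (2.02 − 0.25) = 5.2260%
R_f = 5.23% − 0.25 × 5.2260% = 3.9235%
β_Arden = Cov / Var(R_m) = 0.02996 / 0.04107 = 0.7295
E(R_Arden) = R_f + β × MRP = 3.9235% + 0.7295 × 5.2260% = 7.74%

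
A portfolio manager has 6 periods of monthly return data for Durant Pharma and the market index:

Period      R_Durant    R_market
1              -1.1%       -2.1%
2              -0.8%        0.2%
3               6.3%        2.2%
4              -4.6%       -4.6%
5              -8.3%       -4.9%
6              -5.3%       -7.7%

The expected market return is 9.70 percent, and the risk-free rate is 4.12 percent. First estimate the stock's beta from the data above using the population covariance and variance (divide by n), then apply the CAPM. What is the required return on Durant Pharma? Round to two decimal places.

Mean R_i = (-1.1 − 0.8 + 6.3 − 4.6 − 8.3 − 5.3) / 6 = -2.3000%
Mean R_m = (-2.1 + 0.2 + 2.2 − 4.6 − 4.9 − 7.7) / 6 = -2.8167%
Σ(R_i − R̄_i)(R_m − R̄_m) = 79.7800  ⇒  Cov = 79.7800 / 6 = 13.2967
Σ(R_m − R̄_m)² = 66.1483  ⇒  Var(R_m) = 66.1483 / 6 = 11.0247
β = Cov / Var(R_m) = 13.2967 / 11.0247 = 1.2061
MRP = 9.70% − 4.12% = 5.58%
E(R) = R_f + β × MRP = 4.12% + 1.2061 × 5.58% = 10.85%

10.85%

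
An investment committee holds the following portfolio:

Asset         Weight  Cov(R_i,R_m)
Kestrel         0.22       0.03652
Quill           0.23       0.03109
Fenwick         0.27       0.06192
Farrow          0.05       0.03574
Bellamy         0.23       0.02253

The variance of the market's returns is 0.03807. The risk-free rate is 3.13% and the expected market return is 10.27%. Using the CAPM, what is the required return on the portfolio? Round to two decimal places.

β_Kestrel = 0.03652 / 0.03807 = 0.9593
β_Quill = 0.03109 / 0.03807 = 0.8167
β_Fenwick = 0.06192 / 0.03807 = 1.6265
β_Farrow = 0.03574 / 0.03807 = 0.9388
β_Bellamy = 0.02253 / 0.03807 = 0.5918
β_P = Σ w_i β_i = 0.22×0.9593 + 0.23×0.8167 + 0.27×1.6265 + 0.05×0.9388 + 0.23×0.5918 = 1.0211
MRP = 10.27% − 3.13% = 7.14%
E(R_P) = R_f + β_P × MRP = 3.13% + 1.0211 × 7.14% = 10.42%

10.42%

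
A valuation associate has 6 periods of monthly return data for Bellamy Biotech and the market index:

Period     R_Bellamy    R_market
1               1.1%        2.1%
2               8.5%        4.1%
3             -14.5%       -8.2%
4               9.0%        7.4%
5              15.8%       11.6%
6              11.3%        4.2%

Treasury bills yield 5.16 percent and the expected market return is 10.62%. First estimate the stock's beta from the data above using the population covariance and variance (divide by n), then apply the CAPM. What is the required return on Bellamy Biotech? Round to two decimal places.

13.66%

Mean R_i = (1.1 + 8.5 − 14.5 + 9.0 + 15.8 + 11.3) / 6 = 5.2000%
Mean R_m = (2.1 + 4.1 − 8.2 + 7.4 + 11.6 + 4.2) / 6 = 3.5333%
Σ(R_i − R̄_i)(R_m − R̄_m) = 343.1600  ⇒  Cov = 343.1600 / 6 = 57.1933
Σ(R_m − R̄_m)² = 220.5133  ⇒  Var(R_m) = 220.5133 / 6 = 36.7522
β = Cov / Var(R_m) = 57.1933 / 36.7522 = 1.5562
MRP = 10.62% − 5.16% = 5.46%
E(R) = R_f + β × MRP = 5.16% + 1.5562 × 5.46% = 13.66%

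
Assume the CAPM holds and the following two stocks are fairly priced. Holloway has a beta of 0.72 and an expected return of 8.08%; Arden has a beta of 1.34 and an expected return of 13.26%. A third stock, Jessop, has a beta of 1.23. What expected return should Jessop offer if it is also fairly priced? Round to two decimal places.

MRP (SML slope) = (13.26% − 8.08%) / (1.34 − 0.72) = 5.18% / 0.62 = 8.3548%
R_f (intercept) = 8.08% − 0.72 × 8.3548% = 2.0645%
E(R_Jessop) = R_f + β × MRP = 2.0645% + 1.23 × 8.3548% = 12.34%

12.34%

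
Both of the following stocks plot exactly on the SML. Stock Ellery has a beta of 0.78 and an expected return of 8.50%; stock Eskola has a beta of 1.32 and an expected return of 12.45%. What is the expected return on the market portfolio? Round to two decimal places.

10.11%

Both satisfy E(R) = R_f + β·MRP, so the slope of the SML is
MRP = (12.45% − 8.50%) / (1.32 − 0.78) = 3.95% / 0.54 = 7.3148%
R_f = E(R_Ellery) − β_Ellery·MRP = 8.50% − 0.78 × 7.3148% = 2.7945%
E(R_m) = R_f + MRP = 2.7945% + 7.3148% = 10.11%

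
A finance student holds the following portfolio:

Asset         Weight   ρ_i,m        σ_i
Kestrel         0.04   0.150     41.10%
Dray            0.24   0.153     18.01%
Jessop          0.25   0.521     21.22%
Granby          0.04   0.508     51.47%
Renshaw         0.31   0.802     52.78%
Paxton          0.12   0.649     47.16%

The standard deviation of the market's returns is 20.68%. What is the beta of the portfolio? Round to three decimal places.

β_Kestrel = 0.150 × 41.10% / 20.68% = 0.2981
β_Dray = 0.153 × 18.01% / 20.68% = 0.1332
β_Jessop = 0.521 × 21.22% / 20.68% = 0.5346
β_Granby = 0.508 × 51.47% / 20.68% = 1.2644
β_Renshaw = 0.802 × 52.78% / 20.68% = 2.0469
β_Paxton = 0.649 × 47.16% / 20.68% = 1.4800
β_P = Σ w_i β_i = 0.04×0.2981 + 0.24×0.1332 + 0.25×0.5346 + 0.04×1.2644 + 0.31×2.0469 + 0.12×1.4800 = 1.0403

1.040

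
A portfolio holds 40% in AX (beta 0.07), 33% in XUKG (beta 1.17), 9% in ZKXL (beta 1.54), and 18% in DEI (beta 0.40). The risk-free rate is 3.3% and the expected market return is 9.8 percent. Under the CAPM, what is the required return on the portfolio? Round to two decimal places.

7.36%

β_P = Σ w_i β_i = 0.40×0.07 + 0.33×1.17 + 0.09×1.54 + 0.18×0.40 = 0.6247
MRP = 9.8% − 3.3% = 6.50%
E(R_P) = R_f + β_P × MRP = 3.3% + 0.6247 × 6.5% = 7.36%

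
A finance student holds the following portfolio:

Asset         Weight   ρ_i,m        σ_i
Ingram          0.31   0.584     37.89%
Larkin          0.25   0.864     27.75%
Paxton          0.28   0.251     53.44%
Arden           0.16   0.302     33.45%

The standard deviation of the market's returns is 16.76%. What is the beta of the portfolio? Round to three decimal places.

1.087

β_Ingram = 0.584 × 37.89% / 16.76% = 1.3203
β_Larkin = 0.864 × 27.75% / 16.76% = 1.4305
β_Paxton = 0.251 × 53.44% / 16.76% = 0.8003
β_Arden = 0.302 × 33.45% / 16.76% = 0.6027
β_P = Σ w_i β_i = 0.31×1.3203 + 0.25×1.4305 + 0.28×0.8003 + 0.16×0.6027 = 1.0874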